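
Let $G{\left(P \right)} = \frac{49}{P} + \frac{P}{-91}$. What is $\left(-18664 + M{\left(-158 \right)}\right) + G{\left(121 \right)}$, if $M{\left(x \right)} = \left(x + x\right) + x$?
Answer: $- \frac{210738700}{11011} \approx -19139.0$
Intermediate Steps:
$G{\left(P \right)} = \frac{49}{P} - \frac{P}{91}$ ($G{\left(P \right)} = \frac{49}{P} + P \left(- \frac{1}{91}\right) = \frac{49}{P} - \frac{P}{91}$)
$M{\left(x \right)} = 3 x$ ($M{\left(x \right)} = 2 x + x = 3 x$)
$\left(-18664 + M{\left(-158 \right)}\right) + G{\left(121 \right)} = \left(-18664 + 3 \left(-158\right)\right) + \left(\frac{49}{121} - \frac{121}{91}\right) = \left(-18664 - 474\right) + \left(49 \cdot \frac{1}{121} - \frac{121}{91}\right) = -19138 + \left(\frac{49}{121} - \frac{121}{91}\right) = -19138 - \frac{10182}{11011} = - \frac{210738700}{11011}$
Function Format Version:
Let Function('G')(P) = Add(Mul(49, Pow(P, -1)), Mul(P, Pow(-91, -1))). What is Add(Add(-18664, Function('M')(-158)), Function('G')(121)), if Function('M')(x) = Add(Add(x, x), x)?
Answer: Rational(-210738700, 11011) ≈ -19139.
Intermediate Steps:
Function('G')(P) = Add(Mul(49, Pow(P, -1)), Mul(Rational(-1, 91), P)) (Function('G')(P) = Add(Mul(49, Pow(P, -1)), Mul(P, Rational(-1, 91))) = Add(Mul(49, Pow(P, -1)), Mul(Rational(-1, 91), P)))
Function('M')(x) = Mul(3, x) (Function('M')(x) = Add(Mul(2, x), x) = Mul(3, x))
Add(Add(-18664, Function('M')(-158)), Function('G')(121)) = Add(Add(-18664, Mul(3, -158)), Add(Mul(49, Pow(121, -1)), Mul(Rational(-1, 91), 121))) = Add(Add(-18664, -474), Add(Mul(49, Rational(1, 121)), Rational(-121, 91))) = Add(-19138, Add(Rational(49, 121), Rational(-121, 91))) = Add(-19138, Rational(-10182, 11011)) = Rational(-210738700, 11011)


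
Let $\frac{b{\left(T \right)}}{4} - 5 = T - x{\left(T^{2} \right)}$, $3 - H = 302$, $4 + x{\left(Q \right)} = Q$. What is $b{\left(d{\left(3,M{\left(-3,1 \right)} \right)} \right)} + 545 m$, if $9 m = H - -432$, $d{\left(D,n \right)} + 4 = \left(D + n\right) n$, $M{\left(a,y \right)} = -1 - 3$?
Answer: $\frac{72809}{9} \approx 8089.9$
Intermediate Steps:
$x{\left(Q \right)} = -4 + Q$
$H = -299$ ($H = 3 - 302 = -299$)
$M{\left(a,y \right)} = -4$ ($M{\left(a,y \right)} = -1 - 3 = -4$)
$d{\left(D,n \right)} = -4 + n \left(D + n\right)$ ($d{\left(D,n \right)} = -4 + \left(D + n\right) n = -4 + n \left(D + n\right)$)
$b{\left(T \right)} = 36 - 4 T^{2} + 4 T$ ($b{\left(T \right)} = 20 + 4 \left(T - \left(-4 + T^{2}\right)\right) = 20 + 4 \left(4 + T - T^{2}\right) = 20 + \left(16 - 4 T^{2} + 4 T\right) = 36 - 4 T^{2} + 4 T$)
$m = \frac{133}{9}$ ($m = \frac{-299 - -432}{9} = \frac{-299 + 432}{9} = \frac{1}{9} \cdot 133 = \frac{133}{9} \approx 14.778$)
$b{\left(d{\left(3,M{\left(-3,1 \right)} \right)} \right)} + 545 m = \left(36 - 4 \left(-4 + \left(-4\right)^{2} + 3 \left(-4\right)\right)^{2} + 4 \left(-4 + \left(-4\right)^{2} + 3 \left(-4\right)\right)\right) + 545 \cdot \frac{133}{9} = \left(36 - 4 \left(-4 + 16 - 12\right)^{2} + 4 \left(-4 + 16 - 12\right)\right) + \frac{72485}{9} = \left(36 - 4 \cdot 0^{2} + 4 \cdot 0\right) + \frac{72485}{9} = \left(36 - 0 + 0\right) + \frac{72485}{9} = \left(36 + 0 + 0\right) + \frac{72485}{9} = 36 + \frac{72485}{9} = \frac{72809}{9}$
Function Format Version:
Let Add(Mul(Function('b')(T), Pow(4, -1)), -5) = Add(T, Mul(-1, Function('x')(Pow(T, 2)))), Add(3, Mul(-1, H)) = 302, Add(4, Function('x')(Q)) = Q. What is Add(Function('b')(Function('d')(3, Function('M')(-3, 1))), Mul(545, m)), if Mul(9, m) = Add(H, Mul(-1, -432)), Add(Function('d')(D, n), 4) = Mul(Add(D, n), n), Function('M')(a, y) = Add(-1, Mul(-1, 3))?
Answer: Rational(72809, 9) ≈ 8089.9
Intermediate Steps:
Function('x')(Q) = Add(-4, Q)
H = -299 (H = Add(3, Mul(-1, 302)) = Add(3, -302) = -299)
Function('M')(a, y) = -4 (Function('M')(a, y) = Add(-1, -3) = -4)
Function('d')(D, n) = Add(-4, Mul(n, Add(D, n))) (Function('d')(D, n) = Add(-4, Mul(Add(D, n), n)) = Add(-4, Mul(n, Add(D, n))))
Function('b')(T) = Add(36, Mul(-4, Pow(T, 2)), Mul(4, T)) (Function('b')(T) = Add(20, Mul(4, Add(T, Mul(-1, Add(-4, Pow(T, 2)))))) = Add(20, Mul(4, Add(T, Add(4, Mul(-1, Pow(T, 2)))))) = Add(20, Mul(4, Add(4, T, Mul(-1, Pow(T, 2))))) = Add(20, Add(16, Mul(-4, Pow(T, 2)), Mul(4, T))) = Add(36, Mul(-4, Pow(T, 2)), Mul(4, T)))
m = Rational(133, 9) (m = Mul(Rational(1, 9), Add(-299, Mul(-1, -432))) = Mul(Rational(1, 9), Add(-299, 432)) = Mul(Rational(1, 9), 133) = Rational(133, 9) ≈ 14.778)
Add(Function('b')(Function('d')(3, Function('M')(-3, 1))), Mul(545, m)) = Add(Add(36, Mul(-4, Pow(Add(-4, Pow(-4, 2), Mul(3, -4)), 2)), Mul(4, Add(-4, Pow(-4, 2), Mul(3, -4)))), Mul(545, Rational(133, 9))) = Add(Add(36, Mul(-4, Pow(Add(-4, 16, -12), 2)), Mul(4, Add(-4, 16, -12))), Rational(72485, 9)) = Add(Add(36, Mul(-4, Pow(0, 2)), Mul(4, 0)), Rational(72485, 9)) = Add(Add(36, Mul(-4, 0), 0), Rational(72485, 9)) = Add(Add(36, 0, 0), Rational(72485, 9)) = Add(36, Rational(72485, 9)) = Rational(72809, 9)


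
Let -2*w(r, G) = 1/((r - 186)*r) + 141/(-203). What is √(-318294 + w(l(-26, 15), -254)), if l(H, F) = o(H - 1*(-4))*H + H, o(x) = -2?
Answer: I*√14186874680918030/211120 ≈ 564.17*I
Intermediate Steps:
l(H, F) = -H (l(H, F) = -2*H + H = -H)
w(r, G) = 141/406 - 1/(2*r*(-186 + r)) (w(r, G) = -(1/((r - 186)*r) + 141/(-203))/2 = -(1/((-186 + r)*r) + 141*(-1/203))/2 = -(1/(r*(-186 + r)) - 141/203)/2 = -(-141/203 + 1/(r*(-186 + r)))/2 = 141/406 - 1/(2*r*(-186 + r)))
√(-318294 + w(l(-26, 15), -254)) = √(-318294 + (-203 - (-26226)*(-26) + 141*(-1*(-26))²)/(406*((-1*(-26)))*(-186 - 1*(-26)))) = √(-318294 + (1/406)*(-203 - 26226*26 + 141*26²)/(26*(-186 + 26))) = √(-318294 + (1/406)*(1/26)*(-203 - 681876 + 141*676)/(-160)) = √(-318294 + (1/406)*(1/26)*(-1/160)*(-203 - 681876 + 95316)) = √(-318294 + (1/406)*(1/26)*(-1/160)*(-586763)) = √(-318294 + 586763/1688960) = √(-537585247477/1688960) = I*√14186874680918030/211120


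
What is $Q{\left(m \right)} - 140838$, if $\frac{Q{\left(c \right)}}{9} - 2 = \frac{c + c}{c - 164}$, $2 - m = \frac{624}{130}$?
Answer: $- \frac{19573938}{139} \approx -1.4082 \cdot 10^{5}$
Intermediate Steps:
$m = - \frac{14}{5}$ ($m = 2 - \frac{624}{130} = 2 - 624 \cdot \frac{1}{130} = 2 - \frac{24}{5} = - \frac{14}{5} \approx -2.8$)
$Q{\left(c \right)} = 18 + \frac{18 c}{-164 + c}$ ($Q{\left(c \right)} = 18 + 9 \frac{c + c}{c - 164} = 18 + 9 \frac{2 c}{-164 + c} = 18 + \frac{18 c}{-164 + c}$)
$Q{\left(m \right)} - 140838 = \frac{36 \left(-82 - \frac{14}{5}\right)}{-164 - \frac{14}{5}} - 140838 = 36 \frac{1}{- \frac{834}{5}} \left(- \frac{424}{5}\right) - 140838 = 36 \left(- \frac{5}{834}\right) \left(- \frac{424}{5}\right) - 140838 = \frac{2544}{139} - 140838 = - \frac{19573938}{139}$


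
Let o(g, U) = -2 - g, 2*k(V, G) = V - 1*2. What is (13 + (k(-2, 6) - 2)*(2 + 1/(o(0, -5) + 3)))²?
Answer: 1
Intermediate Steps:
k(V, G) = -1 + V/2 (k(V, G) = (V - 1*2)/2 = (V - 2)/2 = (-2 + V)/2 = -1 + V/2)
(13 + (k(-2, 6) - 2)*(2 + 1/(o(0, -5) + 3)))² = (13 + ((-1 + (½)*(-2)) - 2)*(2 + 1/((-2 - 1*0) + 3)))² = (13 + ((-1 - 1) - 2)*(2 + 1/((-2 + 0) + 3)))² = (13 + (-2 - 2)*(2 + 1/(-2 + 3)))² = (13 - 4*(2 + 1/1))² = (13 - 4*(2 + 1))² = (13 - 4*3)² = (13 - 12)² = 1² = 1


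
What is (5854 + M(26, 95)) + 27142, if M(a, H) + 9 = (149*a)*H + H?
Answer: 401112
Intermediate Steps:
M(a, H) = -9 + H + 149*H*a (M(a, H) = -9 + ((149*a)*H + H) = -9 + (149*H*a + H) = -9 + (H + 149*H*a) = -9 + H + 149*H*a)
(5854 + M(26, 95)) + 27142 = (5854 + (-9 + 95 + 149*95*26)) + 27142 = (5854 + (-9 + 95 + 368030)) + 27142 = (5854 + 368116) + 27142 = 373970 + 27142 = 401112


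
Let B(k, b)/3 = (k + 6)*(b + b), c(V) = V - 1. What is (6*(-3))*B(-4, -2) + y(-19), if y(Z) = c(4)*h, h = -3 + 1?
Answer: 426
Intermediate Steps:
c(V) = -1 + V
h = -2
B(k, b) = 6*b*(6 + k) (B(k, b) = 3*((k + 6)*(b + b)) = 3*((6 + k)*(2*b)) = 3*(2*b*(6 + k)) = 6*b*(6 + k))
y(Z) = -6 (y(Z) = (-1 + 4)*(-2) = 3*(-2) = -6)
(6*(-3))*B(-4, -2) + y(-19) = (6*(-3))*(6*(-2)*(6 - 4)) - 6 = -108*(-2)*2 - 6 = -18*(-24) - 6 = 432 - 6 = 426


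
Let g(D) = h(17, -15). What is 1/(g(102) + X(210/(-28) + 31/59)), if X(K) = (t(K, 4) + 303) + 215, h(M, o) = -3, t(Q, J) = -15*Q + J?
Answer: 118/73587 ≈ 0.0016035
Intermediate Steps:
t(Q, J) = J - 15*Q
g(D) = -3
X(K) = 522 - 15*K (X(K) = ((4 - 15*K) + 303) + 215 = (307 - 15*K) + 215 = 522 - 15*K)
1/(g(102) + X(210/(-28) + 31/59)) = 1/(-3 + (522 - 15*(210/(-28) + 31/59))) = 1/(-3 + (522 - 15*(210*(-1/28) + 31*(1/59)))) = 1/(-3 + (522 - 15*(-15/2 + 31/59))) = 1/(-3 + (522 - 15*(-823/118))) = 1/(-3 + (522 + 12345/118)) = 1/(-3 + 73941/118) = 1/(73587/118) = 118/73587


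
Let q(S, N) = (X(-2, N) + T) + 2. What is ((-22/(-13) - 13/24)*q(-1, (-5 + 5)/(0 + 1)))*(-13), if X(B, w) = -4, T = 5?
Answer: -359/8 ≈ -44.875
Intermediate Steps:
q(S, N) = 3 (q(S, N) = (-4 + 5) + 2 = 1 + 2 = 3)
((-22/(-13) - 13/24)*q(-1, (-5 + 5)/(0 + 1)))*(-13) = ((-22/(-13) - 13/24)*3)*(-13) = ((-22*(-1/13) - 13*1/24)*3)*(-13) = ((22/13 - 13/24)*3)*(-13) = ((359/312)*3)*(-13) = (359/104)*(-13) = -359/8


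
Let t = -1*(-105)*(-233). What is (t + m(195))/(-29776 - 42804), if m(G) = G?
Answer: 2427/7258 ≈ 0.33439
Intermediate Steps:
t = -24465 (t = 105*(-233) = -24465)
(t + m(195))/(-29776 - 42804) = (-24465 + 195)/(-29776 - 42804) = -24270/(-72580) = -24270*(-1/72580) = 2427/7258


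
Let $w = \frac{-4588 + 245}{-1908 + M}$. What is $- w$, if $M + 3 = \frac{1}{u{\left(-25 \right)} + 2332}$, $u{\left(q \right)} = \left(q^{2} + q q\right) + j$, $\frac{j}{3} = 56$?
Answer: $- \frac{16286250}{7166249} \approx -2.2726$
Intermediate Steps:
$j = 168$ ($j = 3 \cdot 56 = 168$)
$u{\left(q \right)} = 168 + 2 q^{2}$ ($u{\left(q \right)} = \left(q^{2} + q q\right) + 168 = \left(q^{2} + q^{2}\right) + 168 = 2 q^{2} + 168 = 168 + 2 q^{2}$)
$M = - \frac{11249}{3750}$ ($M = -3 + \frac{1}{\left(168 + 2 \left(-25\right)^{2}\right) + 2332} = -3 + \frac{1}{\left(168 + 2 \cdot 625\right) + 2332} = -3 + \frac{1}{\left(168 + 1250\right) + 2332} = -3 + \frac{1}{1418 + 2332} = -3 + \frac{1}{3750} = - \frac{11249}{3750} \approx -2.9997$)
$w = \frac{16286250}{7166249}$ ($w = \frac{-4588 + 245}{-1908 - \frac{11249}{3750}} = - \frac{4343}{- \frac{7166249}{3750}} = \left(-4343\right) \left(- \frac{3750}{7166249}\right) = \frac{16286250}{7166249} \approx 2.2726$)
$- w = \left(-1\right) \frac{16286250}{7166249} = - \frac{16286250}{7166249}$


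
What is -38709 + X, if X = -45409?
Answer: -84118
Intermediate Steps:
-38709 + X = -38709 - 45409 = -84118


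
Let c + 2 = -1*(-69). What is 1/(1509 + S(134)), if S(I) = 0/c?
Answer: 1/1509 ≈ 0.00066269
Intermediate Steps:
c = 67 (c = -2 - 1*(-69) = -2 + 69 = 67)
S(I) = 0 (S(I) = 0/67 = 0*(1/67) = 0)
1/(1509 + S(134)) = 1/(1509 + 0) = 1/1509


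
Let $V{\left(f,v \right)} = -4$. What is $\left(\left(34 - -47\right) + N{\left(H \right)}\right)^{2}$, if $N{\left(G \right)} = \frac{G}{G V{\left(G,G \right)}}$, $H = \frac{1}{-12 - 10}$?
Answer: $\frac{104329}{16} \approx 6520.6$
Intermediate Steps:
$H = - \frac{1}{22}$ ($H = \frac{1}{-22} = - \frac{1}{22} \approx -0.045455$)
$N{\left(G \right)} = - \frac{1}{4}$ ($N{\left(G \right)} = \frac{G}{G \left(-4\right)} = \frac{G}{\left(-4\right) G} = G \left(- \frac{1}{4 G}\right) = - \frac{1}{4}$)
$\left(\left(34 - -47\right) + N{\left(H \right)}\right)^{2} = \left(\left(34 - -47\right) - \frac{1}{4}\right)^{2} = \left(\left(34 + 47\right) - \frac{1}{4}\right)^{2} = \left(81 - \frac{1}{4}\right)^{2} = \left(\frac{323}{4}\right)^{2} = \frac{104329}{16}$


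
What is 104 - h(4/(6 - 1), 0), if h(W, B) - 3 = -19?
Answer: 120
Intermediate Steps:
h(W, B) = -16 (h(W, B) = 3 - 19 = -16)
104 - h(4/(6 - 1), 0) = 104 - 1*(-16) = 104 + 16 = 120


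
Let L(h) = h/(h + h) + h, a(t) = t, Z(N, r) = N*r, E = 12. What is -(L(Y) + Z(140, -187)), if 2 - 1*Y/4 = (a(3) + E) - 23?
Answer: 52279/2 ≈ 26140.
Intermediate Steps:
Y = 40 (Y = 8 - 4*((3 + 12) - 23) = 8 - 4*(15 - 23) = 8 - 4*(-8) = 8 + 32 = 40)
L(h) = ½ + h (L(h) = h/((2*h)) + h = (1/(2*h))*h + h = ½ + h)
-(L(Y) + Z(140, -187)) = -((½ + 40) + 140*(-187)) = -(81/2 - 26180) = -1*(-52279/2) = 52279/2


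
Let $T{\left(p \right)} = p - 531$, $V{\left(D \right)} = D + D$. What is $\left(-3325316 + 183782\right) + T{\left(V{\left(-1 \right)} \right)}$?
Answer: $-3142067$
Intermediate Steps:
$V{\left(D \right)} = 2 D$
$T{\left(p \right)} = -531 + p$ ($T{\left(p \right)} = p - 531 = -531 + p$)
$\left(-3325316 + 183782\right) + T{\left(V{\left(-1 \right)} \right)} = \left(-3325316 + 183782\right) + \left(-531 + 2 \left(-1\right)\right) = -3141534 - 533 = -3142067$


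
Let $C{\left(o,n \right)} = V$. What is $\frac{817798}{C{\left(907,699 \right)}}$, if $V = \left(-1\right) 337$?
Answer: $- \frac{817798}{337} \approx -2426.7$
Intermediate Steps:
$V = -337$
$C{\left(o,n \right)} = -337$
$\frac{817798}{C{\left(907,699 \right)}} = \frac{817798}{-337} = 817798 \left(- \frac{1}{337}\right) = - \frac{817798}{337}$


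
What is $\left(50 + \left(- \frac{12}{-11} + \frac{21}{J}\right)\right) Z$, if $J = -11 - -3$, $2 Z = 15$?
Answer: $\frac{63975}{176} \approx 363.49$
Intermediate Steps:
$Z = \frac{15}{2}$ ($Z = \frac{1}{2} \cdot 15 = \frac{15}{2} \approx 7.5$)
$J = -8$ ($J = -11 + 3 = -8$)
$\left(50 + \left(- \frac{12}{-11} + \frac{21}{J}\right)\right) Z = \left(50 + \left(- \frac{12}{-11} + \frac{21}{-8}\right)\right) \frac{15}{2} = \left(50 + \left(\left(-12\right) \left(- \frac{1}{11}\right) + 21 \left(- \frac{1}{8}\right)\right)\right) \frac{15}{2} = \left(50 + \left(\frac{12}{11} - \frac{21}{8}\right)\right) \frac{15}{2} = \left(50 - \frac{135}{88}\right) \frac{15}{2} = \frac{4265}{88} \cdot \frac{15}{2} = \frac{63975}{176}$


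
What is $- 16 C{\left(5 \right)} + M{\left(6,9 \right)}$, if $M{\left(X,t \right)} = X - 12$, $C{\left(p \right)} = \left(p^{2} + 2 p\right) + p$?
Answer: $-646$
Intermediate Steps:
$C{\left(p \right)} = p^{2} + 3 p$
$M{\left(X,t \right)} = -12 + X$
$- 16 C{\left(5 \right)} + M{\left(6,9 \right)} = - 16 \cdot 5 \left(3 + 5\right) + \left(-12 + 6\right) = - 16 \cdot 5 \cdot 8 - 6 = \left(-16\right) 40 - 6 = -640 - 6 = -646$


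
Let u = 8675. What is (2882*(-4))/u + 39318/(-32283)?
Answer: -237747358/93351675 ≈ -2.5468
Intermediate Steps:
(2882*(-4))/u + 39318/(-32283) = (2882*(-4))/8675 + 39318/(-32283) = -11528*1/8675 + 39318*(-1/32283) = -11528/8675 - 13106/10761 = -237747358/93351675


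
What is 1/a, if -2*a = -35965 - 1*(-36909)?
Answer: -1/472 ≈ -0.0021186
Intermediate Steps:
a = -472 (a = -(-35965 - 1*(-36909))/2 = -(-35965 + 36909)/2 = -1/2*944 = -472)
1/a = 1/(-472) = -1/472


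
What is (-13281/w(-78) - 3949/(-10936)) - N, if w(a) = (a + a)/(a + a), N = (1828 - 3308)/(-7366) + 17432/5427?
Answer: -2903692387530643/218584841976 ≈ -13284.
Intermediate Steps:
N = 68218036/19987641 (N = -1480*(-1/7366) + 17432*(1/5427) = 740/3683 + 17432/5427 = 68218036/19987641 ≈ 3.4130)
w(a) = 1 (w(a) = (2*a)/((2*a)) = (2*a)*(1/(2*a)) = 1)
(-13281/w(-78) - 3949/(-10936)) - N = (-13281/1 - 3949/(-10936)) - 1*68218036/19987641 = (-13281*1 - 3949*(-1/10936)) - 68218036/19987641 = (-13281 + 3949/10936) - 68218036/19987641 = -145237067/10936 - 68218036/19987641 = -2903692387530643/218584841976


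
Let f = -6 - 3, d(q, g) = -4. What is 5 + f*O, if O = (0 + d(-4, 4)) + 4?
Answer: 5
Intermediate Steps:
f = -9
O = 0 (O = (0 - 4) + 4 = -4 + 4 = 0)
5 + f*O = 5 - 9*0 = 5 + 0 = 5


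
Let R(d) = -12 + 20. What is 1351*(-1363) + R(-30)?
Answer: -1841405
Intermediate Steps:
R(d) = 8
1351*(-1363) + R(-30) = 1351*(-1363) + 8 = -1841413 + 8 = -1841405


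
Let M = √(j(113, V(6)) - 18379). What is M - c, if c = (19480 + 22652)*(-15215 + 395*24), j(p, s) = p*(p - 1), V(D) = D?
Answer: 241627020 + I*√5723 ≈ 2.4163e+8 + 75.651*I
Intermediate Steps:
j(p, s) = p*(-1 + p)
c = -241627020 (c = 42132*(-15215 + 9480) = 42132*(-5735) = -241627020)
M = I*√5723 (M = √(113*(-1 + 113) - 18379) = √(113*112 - 18379) = √(12656 - 18379) = √(-5723) = I*√5723 ≈ 75.651*I)
M - c = I*√5723 - 1*(-241627020) = I*√5723 + 241627020 = 241627020 + I*√5723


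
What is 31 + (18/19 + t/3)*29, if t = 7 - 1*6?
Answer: 3884/57 ≈ 68.140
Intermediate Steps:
t = 1 (t = 7 - 6 = 1)
31 + (18/19 + t/3)*29 = 31 + (18/19 + 1/3)*29 = 31 + (18*(1/19) + 1*(⅓))*29 = 31 + (18/19 + ⅓)*29 = 31 + (73/57)*29 = 31 + 2117/57 = 3884/57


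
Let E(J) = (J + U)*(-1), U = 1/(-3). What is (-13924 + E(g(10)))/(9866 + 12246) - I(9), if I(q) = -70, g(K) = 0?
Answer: 4601749/66336 ≈ 69.370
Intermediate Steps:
U = -⅓ ≈ -0.33333
E(J) = ⅓ - J (E(J) = (J - ⅓)*(-1) = (-⅓ + J)*(-1) = ⅓ - J)
(-13924 + E(g(10)))/(9866 + 12246) - I(9) = (-13924 + (⅓ - 1*0))/(9866 + 12246) - 1*(-70) = (-13924 + (⅓ + 0))/22112 + 70 = (-13924 + ⅓)*(1/22112) + 70 = -41771/3*1/22112 + 70 = -41771/66336 + 70 = 4601749/66336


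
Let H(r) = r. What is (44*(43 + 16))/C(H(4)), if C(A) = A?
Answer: 649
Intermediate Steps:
(44*(43 + 16))/C(H(4)) = (44*(43 + 16))/4 = (44*59)*(¼) = 2596*(¼) = 649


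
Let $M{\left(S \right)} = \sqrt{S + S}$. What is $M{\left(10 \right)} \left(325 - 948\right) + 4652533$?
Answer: $4652533 - 1246 \sqrt{5} \approx 4.6497 \cdot 10^{6}$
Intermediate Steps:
$M{\left(S \right)} = \sqrt{2} \sqrt{S}$ ($M{\left(S \right)} = \sqrt{2 S} = \sqrt{2} \sqrt{S}$)
$M{\left(10 \right)} \left(325 - 948\right) + 4652533 = \sqrt{2} \sqrt{10} \left(325 - 948\right) + 4652533 = 2 \sqrt{5} \left(-623\right) + 4652533 = - 1246 \sqrt{5} + 4652533 = 4652533 - 1246 \sqrt{5}$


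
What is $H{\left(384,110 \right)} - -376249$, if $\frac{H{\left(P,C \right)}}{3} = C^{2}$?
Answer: $412549$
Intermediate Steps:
$H{\left(P,C \right)} = 3 C^{2}$
$H{\left(384,110 \right)} - -376249 = 3 \cdot 110^{2} - -376249 = 3 \cdot 12100 + 376249 = 36300 + 376249 = 412549$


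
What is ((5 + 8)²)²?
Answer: 28561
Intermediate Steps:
((5 + 8)²)² = (13²)² = 169² = 28561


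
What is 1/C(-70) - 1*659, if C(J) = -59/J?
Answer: -38811/59 ≈ -657.81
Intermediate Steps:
1/C(-70) - 1*659 = 1/(-59/(-70)) - 1*659 = 1/(-59*(-1/70)) - 659 = 1/(59/70) - 659 = 70/59 - 659 = -38811/59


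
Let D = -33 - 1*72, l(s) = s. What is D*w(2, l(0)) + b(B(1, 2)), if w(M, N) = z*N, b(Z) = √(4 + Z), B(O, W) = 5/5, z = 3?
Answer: √5 ≈ 2.2361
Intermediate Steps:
B(O, W) = 1 (B(O, W) = 5*(⅕) = 1)
w(M, N) = 3*N
D = -105 (D = -33 - 72 = -105)
D*w(2, l(0)) + b(B(1, 2)) = -315*0 + √(4 + 1) = -105*0 + √5 = 0 + √5 = √5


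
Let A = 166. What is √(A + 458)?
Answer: 4*√39 ≈ 24.980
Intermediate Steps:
√(A + 458) = √(166 + 458) = √624 = 4*√39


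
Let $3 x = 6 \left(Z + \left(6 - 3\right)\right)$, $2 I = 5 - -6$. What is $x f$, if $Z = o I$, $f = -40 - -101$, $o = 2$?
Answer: $1708$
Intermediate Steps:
$I = \frac{11}{2}$ ($I = \frac{5 - -6}{2} = \frac{5 + 6}{2} = \frac{1}{2} \cdot 11 = \frac{11}{2} \approx 5.5$)
$f = 61$ ($f = -40 + 101 = 61$)
$Z = 11$ ($Z = 2 \cdot \frac{11}{2} = 11$)
$x = 28$ ($x = \frac{6 \left(11 + \left(6 - 3\right)\right)}{3} = \frac{6 \left(11 + 3\right)}{3} = \frac{6 \cdot 14}{3} = \frac{1}{3} \cdot 84 = 28$)
$x f = 28 \cdot 61 = 1708$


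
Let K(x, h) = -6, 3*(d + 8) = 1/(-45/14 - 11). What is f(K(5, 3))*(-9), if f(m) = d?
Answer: 14370/199 ≈ 72.211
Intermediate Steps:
d = -4790/597 (d = -8 + 1/(3*(-45/14 - 11)) = -8 + 1/(3*(-199/14)) = -8 + (1/3)*(-14/199) = -8 - 14/597 = -4790/597 ≈ -8.0235)
f(m) = -4790/597
f(K(5, 3))*(-9) = -4790/597*(-9) = 14370/199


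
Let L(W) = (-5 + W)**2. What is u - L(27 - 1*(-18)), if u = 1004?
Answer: -596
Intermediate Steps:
u - L(27 - 1*(-18)) = 1004 - (-5 + (27 - 1*(-18)))**2 = 1004 - (-5 + (27 + 18))**2 = 1004 - (-5 + 45)**2 = 1004 - 1*40**2 = 1004 - 1*1600 = 1004 - 1600 = -596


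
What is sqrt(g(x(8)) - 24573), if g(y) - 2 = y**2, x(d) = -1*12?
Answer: I*sqrt(24427) ≈ 156.29*I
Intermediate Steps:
x(d) = -12
g(y) = 2 + y**2
sqrt(g(x(8)) - 24573) = sqrt((2 + (-12)**2) - 24573) = sqrt((2 + 144) - 24573) = sqrt(146 - 24573) = sqrt(-24427) = I*sqrt(24427)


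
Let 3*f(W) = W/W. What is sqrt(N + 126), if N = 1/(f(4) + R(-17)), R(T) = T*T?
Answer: sqrt(23733507)/434 ≈ 11.225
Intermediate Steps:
R(T) = T**2
f(W) = 1/3 (f(W) = (W/W)/3 = (1/3)*1 = 1/3)
N = 3/868 (N = 1/(1/3 + (-17)**2) = 1/(1/3 + 289) = 1/(868/3) = 3/868 ≈ 0.0034562)
sqrt(N + 126) = sqrt(3/868 + 126) = sqrt(109371/868) = sqrt(23733507)/434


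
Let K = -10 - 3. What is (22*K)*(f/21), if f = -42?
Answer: 572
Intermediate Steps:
K = -13
(22*K)*(f/21) = (22*(-13))*(-42/21) = -(-12012)/21 = -286*(-2) = 572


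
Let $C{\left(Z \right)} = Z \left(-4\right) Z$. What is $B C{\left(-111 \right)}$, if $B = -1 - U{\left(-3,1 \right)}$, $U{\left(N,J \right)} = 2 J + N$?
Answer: $0$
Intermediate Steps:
$U{\left(N,J \right)} = N + 2 J$
$C{\left(Z \right)} = - 4 Z^{2}$ ($C{\left(Z \right)} = - 4 Z Z = - 4 Z^{2}$)
$B = 0$ ($B = -1 - \left(-3 + 2 \cdot 1\right) = -1 - \left(-3 + 2\right) = -1 - -1 = -1 + 1 = 0$)
$B C{\left(-111 \right)} = 0 \left(- 4 \left(-111\right)^{2}\right) = 0 \left(\left(-4\right) 12321\right) = 0 \left(-49284\right) = 0$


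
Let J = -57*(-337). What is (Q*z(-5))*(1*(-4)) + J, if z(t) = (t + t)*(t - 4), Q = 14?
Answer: 14169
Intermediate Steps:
z(t) = 2*t*(-4 + t) (z(t) = (2*t)*(-4 + t) = 2*t*(-4 + t))
J = 19209
(Q*z(-5))*(1*(-4)) + J = (14*(2*(-5)*(-4 - 5)))*(1*(-4)) + 19209 = (14*(2*(-5)*(-9)))*(-4) + 19209 = (14*90)*(-4) + 19209 = 1260*(-4) + 19209 = -5040 + 19209 = 14169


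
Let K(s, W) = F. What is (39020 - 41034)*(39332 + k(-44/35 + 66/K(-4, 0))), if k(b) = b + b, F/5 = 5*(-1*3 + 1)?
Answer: -13860746772/175 ≈ -7.9204e+7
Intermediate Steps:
F = -50 (F = 5*(5*(-1*3 + 1)) = 5*(5*(-3 + 1)) = 5*(5*(-2)) = 5*(-10) = -50)
K(s, W) = -50
k(b) = 2*b
(39020 - 41034)*(39332 + k(-44/35 + 66/K(-4, 0))) = (39020 - 41034)*(39332 + 2*(-44/35 + 66/(-50))) = -2014*(39332 + 2*(-44*1/35 + 66*(-1/50))) = -2014*(39332 + 2*(-44/35 - 33/25)) = -2014*(39332 + 2*(-451/175)) = -2014*(39332 - 902/175) = -2014*6882198/175 = -13860746772/175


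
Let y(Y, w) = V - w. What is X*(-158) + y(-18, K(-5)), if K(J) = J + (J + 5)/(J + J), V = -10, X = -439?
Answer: 69357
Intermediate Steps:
K(J) = J + (5 + J)/(2*J) (K(J) = J + (5 + J)/((2*J)) = J + (5 + J)*(1/(2*J)) = J + (5 + J)/(2*J))
y(Y, w) = -10 - w
X*(-158) + y(-18, K(-5)) = -439*(-158) + (-10 - (½ - 5 + (5/2)/(-5))) = 69362 + (-10 - (½ - 5 + (5/2)*(-⅕))) = 69362 + (-10 - (½ - 5 - ½)) = 69362 + (-10 - 1*(-5)) = 69362 + (-10 + 5) = 69362 - 5 = 69357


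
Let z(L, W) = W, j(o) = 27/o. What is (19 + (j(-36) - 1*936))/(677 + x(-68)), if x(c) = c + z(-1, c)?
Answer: -3671/2164 ≈ -1.6964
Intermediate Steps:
x(c) = 2*c (x(c) = c + c = 2*c)
(19 + (j(-36) - 1*936))/(677 + x(-68)) = (19 + (27/(-36) - 1*936))/(677 + 2*(-68)) = (19 + (27*(-1/36) - 936))/(677 - 136) = (19 + (-¾ - 936))/541 = (19 - 3747/4)*(1/541) = -3671/4*1/541 = -3671/2164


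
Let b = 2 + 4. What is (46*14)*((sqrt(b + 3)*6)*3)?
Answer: 34776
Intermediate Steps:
b = 6
(46*14)*((sqrt(b + 3)*6)*3) = (46*14)*((sqrt(6 + 3)*6)*3) = 644*((sqrt(9)*6)*3) = 644*((3*6)*3) = 644*(18*3) = 644*54 = 34776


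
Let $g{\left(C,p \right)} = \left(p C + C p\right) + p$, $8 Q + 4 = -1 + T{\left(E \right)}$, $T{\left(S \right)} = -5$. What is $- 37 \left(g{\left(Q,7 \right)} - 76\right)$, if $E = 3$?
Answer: $\frac{6401}{2} \approx 3200.5$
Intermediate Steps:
$Q = - \frac{5}{4}$ ($Q = - \frac{1}{2} + \frac{-1 - 5}{8} = - \frac{1}{2} + \frac{1}{8} \left(-6\right) = - \frac{1}{2} - \frac{3}{4} = - \frac{5}{4} \approx -1.25$)
$g{\left(C,p \right)} = p + 2 C p$ ($g{\left(C,p \right)} = \left(C p + C p\right) + p = 2 C p + p = p + 2 C p$)
$- 37 \left(g{\left(Q,7 \right)} - 76\right) = - 37 \left(7 \left(1 + 2 \left(- \frac{5}{4}\right)\right) - 76\right) = - 37 \left(7 \left(1 - \frac{5}{2}\right) - 76\right) = - 37 \left(7 \left(- \frac{3}{2}\right) - 76\right) = - 37 \left(- \frac{21}{2} - 76\right) = \left(-37\right) \left(- \frac{173}{2}\right) = \frac{6401}{2}$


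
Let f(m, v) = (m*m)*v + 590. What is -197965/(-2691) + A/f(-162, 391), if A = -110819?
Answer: 2031217428281/27615025854 ≈ 73.555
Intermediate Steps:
f(m, v) = 590 + v*m² (f(m, v) = m²*v + 590 = v*m² + 590 = 590 + v*m²)
-197965/(-2691) + A/f(-162, 391) = -197965/(-2691) - 110819/(590 + 391*(-162)²) = -197965*(-1/2691) - 110819/(590 + 391*26244) = 197965/2691 - 110819/(590 + 10261404) = 197965/2691 - 110819/10261994 = 2031217428281/27615025854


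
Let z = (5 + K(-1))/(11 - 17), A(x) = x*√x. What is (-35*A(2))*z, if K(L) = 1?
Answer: 70*√2 ≈ 98.995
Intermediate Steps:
A(x) = x^(3/2)
z = -1 (z = (5 + 1)/(11 - 17) = 6/(-6) = 6*(-⅙) = -1)
(-35*A(2))*z = -70*√2*(-1) = 70*√2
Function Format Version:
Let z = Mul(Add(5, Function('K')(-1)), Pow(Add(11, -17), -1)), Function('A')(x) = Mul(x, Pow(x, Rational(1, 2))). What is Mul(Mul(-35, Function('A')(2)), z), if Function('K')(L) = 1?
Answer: Mul(70, Pow(2, Rational(1, 2))) ≈ 98.995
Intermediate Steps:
Function('A')(x) = Pow(x, Rational(3, 2))
z = -1 (z = Mul(Add(5, 1), Pow(Add(11, -17), -1)) = Mul(6, Pow(-6, -1)) = Mul(6, Rational(-1, 6)) = -1)
Mul(Mul(-35, Function('A')(2)), z) = Mul(Mul(-35, Pow(2, Rational(3, 2))), -1) = Mul(Mul(-35, Mul(2, Pow(2, Rational(1, 2)))), -1) = Mul(Mul(-70, Pow(2, Rational(1, 2))), -1) = Mul(70, Pow(2, Rational(1, 2)))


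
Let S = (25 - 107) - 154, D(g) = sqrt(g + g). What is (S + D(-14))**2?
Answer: 55668 - 944*I*sqrt(7) ≈ 55668.0 - 2497.6*I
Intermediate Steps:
D(g) = sqrt(2)*sqrt(g) (D(g) = sqrt(2*g) = sqrt(2)*sqrt(g))
S = -236 (S = -82 - 154 = -236)
(S + D(-14))**2 = (-236 + sqrt(2)*sqrt(-14))**2 = (-236 + sqrt(2)*(I*sqrt(14)))**2 = (-236 + 2*I*sqrt(7))**2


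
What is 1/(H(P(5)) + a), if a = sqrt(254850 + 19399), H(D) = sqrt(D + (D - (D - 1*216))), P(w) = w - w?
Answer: 1/(sqrt(274249) + 6*sqrt(6)) ≈ 0.0018574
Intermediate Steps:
P(w) = 0
H(D) = sqrt(216 + D) (H(D) = sqrt(D + (D - (D - 216))) = sqrt(D + (D - (-216 + D))) = sqrt(D + (D + (216 - D))) = sqrt(D + 216) = sqrt(216 + D))
a = sqrt(274249) ≈ 523.69
1/(H(P(5)) + a) = 1/(sqrt(216 + 0) + sqrt(274249)) = 1/(sqrt(216) + sqrt(274249)) = 1/(6*sqrt(6) + sqrt(274249)) = 1/(sqrt(274249) + 6*sqrt(6))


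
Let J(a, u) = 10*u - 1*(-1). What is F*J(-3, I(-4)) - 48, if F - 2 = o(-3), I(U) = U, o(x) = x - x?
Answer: -126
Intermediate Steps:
o(x) = 0
F = 2 (F = 2 + 0 = 2)
J(a, u) = 1 + 10*u (J(a, u) = 10*u + 1 = 1 + 10*u)
F*J(-3, I(-4)) - 48 = 2*(1 + 10*(-4)) - 48 = 2*(1 - 40) - 48 = 2*(-39) - 48 = -78 - 48 = -126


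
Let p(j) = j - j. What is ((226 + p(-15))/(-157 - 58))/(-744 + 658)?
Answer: 113/9245 ≈ 0.012223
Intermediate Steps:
p(j) = 0
((226 + p(-15))/(-157 - 58))/(-744 + 658) = ((226 + 0)/(-157 - 58))/(-744 + 658) = (226/(-215))/(-86) = -113*(-1)/(43*215) = -1/86*(-226/215) = 113/9245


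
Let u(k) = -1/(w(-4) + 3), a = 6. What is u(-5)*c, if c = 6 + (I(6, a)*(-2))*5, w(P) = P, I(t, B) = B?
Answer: -54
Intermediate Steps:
u(k) = 1 (u(k) = -1/(-4 + 3) = -1/(-1) = -1*(-1) = 1)
c = -54 (c = 6 + (6*(-2))*5 = 6 - 12*5 = 6 - 60 = -54)
u(-5)*c = 1*(-54) = -54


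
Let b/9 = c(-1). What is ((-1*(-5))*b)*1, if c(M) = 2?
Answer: 90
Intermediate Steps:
b = 18 (b = 9*2 = 18)
((-1*(-5))*b)*1 = (-1*(-5)*18)*1 = (5*18)*1 = 90*1 = 90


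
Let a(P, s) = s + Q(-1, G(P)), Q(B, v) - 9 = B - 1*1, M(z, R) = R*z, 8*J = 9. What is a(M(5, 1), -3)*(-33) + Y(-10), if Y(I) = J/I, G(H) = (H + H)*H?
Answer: -10569/80 ≈ -132.11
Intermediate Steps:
J = 9/8 (J = (⅛)*9 = 9/8 ≈ 1.1250)
G(H) = 2*H² (G(H) = (2*H)*H = 2*H²)
Q(B, v) = 8 + B (Q(B, v) = 9 + (B - 1*1) = 9 + (B - 1) = 9 + (-1 + B) = 8 + B)
Y(I) = 9/(8*I)
a(P, s) = 7 + s (a(P, s) = s + (8 - 1) = s + 7 = 7 + s)
a(M(5, 1), -3)*(-33) + Y(-10) = (7 - 3)*(-33) + (9/8)/(-10) = 4*(-33) + (9/8)*(-⅒) = -132 - 9/80 = -10569/80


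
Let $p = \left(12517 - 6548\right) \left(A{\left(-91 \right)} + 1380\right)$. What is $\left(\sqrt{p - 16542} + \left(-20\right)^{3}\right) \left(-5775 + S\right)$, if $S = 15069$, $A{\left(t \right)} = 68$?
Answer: $-74352000 + 9294 \sqrt{8626570} \approx -4.7055 \cdot 10^{7}$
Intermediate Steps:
$p = 8643112$ ($p = \left(12517 - 6548\right) \left(68 + 1380\right) = 5969 \cdot 1448 = 8643112$)
$\left(\sqrt{p - 16542} + \left(-20\right)^{3}\right) \left(-5775 + S\right) = \left(\sqrt{8643112 - 16542} + \left(-20\right)^{3}\right) \left(-5775 + 15069\right) = \left(\sqrt{8626570} - 8000\right) 9294 = \left(-8000 + \sqrt{8626570}\right) 9294 = -74352000 + 9294 \sqrt{8626570}$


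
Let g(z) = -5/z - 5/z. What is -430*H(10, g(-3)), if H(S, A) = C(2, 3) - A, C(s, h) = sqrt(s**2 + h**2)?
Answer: 4300/3 - 430*sqrt(13) ≈ -117.05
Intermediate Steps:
g(z) = -10/z
C(s, h) = sqrt(h**2 + s**2)
H(S, A) = sqrt(13) - A (H(S, A) = sqrt(3**2 + 2**2) - A = sqrt(9 + 4) - A = sqrt(13) - A)
-430*H(10, g(-3)) = -430*(sqrt(13) - (-10)/(-3)) = -430*(sqrt(13) - (-10)*(-1)/3) = -430*(sqrt(13) - 1*10/3) = -430*(sqrt(13) - 10/3) = -430*(-10/3 + sqrt(13)) = 4300/3 - 430*sqrt(13)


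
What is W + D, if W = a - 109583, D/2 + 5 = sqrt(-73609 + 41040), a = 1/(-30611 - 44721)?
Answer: -8255859877/75332 + 2*I*sqrt(32569) ≈ -1.0959e+5 + 360.94*I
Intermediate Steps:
a = -1/75332 (a = 1/(-75332) = -1/75332 ≈ -1.3275e-5)
D = -10 + 2*I*sqrt(32569) (D = -10 + 2*sqrt(-73609 + 41040) = -10 + 2*sqrt(-32569) = -10 + 2*(I*sqrt(32569)) = -10 + 2*I*sqrt(32569) ≈ -10.0 + 360.94*I)
W = -8255106557/75332 (W = -1/75332 - 109583 = -8255106557/75332 ≈ -1.0958e+5)
W + D = -8255106557/75332 + (-10 + 2*I*sqrt(32569)) = -8255859877/75332 + 2*I*sqrt(32569)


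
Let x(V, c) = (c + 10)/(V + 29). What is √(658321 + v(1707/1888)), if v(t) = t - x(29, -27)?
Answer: √123344131658946/13688 ≈ 811.37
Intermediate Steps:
x(V, c) = (10 + c)/(29 + V)
v(t) = 17/58 + t (v(t) = t - (10 - 27)/(29 + 29) = t - (-17)/58 = t - 1*(-17/58) = t + 17/58 = 17/58 + t)
√(658321 + v(1707/1888)) = √(658321 + (17/58 + 1707/1888)) = √(658321 + 65551/54752) = √(36044456943/54752) = √123344131658946/13688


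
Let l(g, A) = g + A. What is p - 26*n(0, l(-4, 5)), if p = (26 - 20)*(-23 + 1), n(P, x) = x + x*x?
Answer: -184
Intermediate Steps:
l(g, A) = A + g
n(P, x) = x + x²
p = -132 (p = 6*(-22) = -132)
p - 26*n(0, l(-4, 5)) = -132 - 26*(5 - 4)*(1 + (5 - 4)) = -132 - 26*(1 + 1) = -132 - 26*2 = -132 - 52 = -184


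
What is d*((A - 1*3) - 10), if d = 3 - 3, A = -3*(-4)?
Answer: 0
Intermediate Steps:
A = 12
d = 0
d*((A - 1*3) - 10) = 0*((12 - 1*3) - 10) = 0*((12 - 3) - 10) = 0*(9 - 10) = 0*(-1) = 0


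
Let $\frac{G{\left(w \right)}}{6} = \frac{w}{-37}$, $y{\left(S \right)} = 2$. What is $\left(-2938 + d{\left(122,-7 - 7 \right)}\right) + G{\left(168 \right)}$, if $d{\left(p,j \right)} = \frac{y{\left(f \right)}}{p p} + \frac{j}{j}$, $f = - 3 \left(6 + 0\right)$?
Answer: $- \frac{816216197}{275354} \approx -2964.2$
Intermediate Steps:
$f = -18$ ($f = \left(-3\right) 6 = -18$)
$d{\left(p,j \right)} = 1 + \frac{2}{p^{2}}$ ($d{\left(p,j \right)} = \frac{2}{p p} + \frac{j}{j} = \frac{2}{p^{2}} + 1 = 1 + \frac{2}{p^{2}}$)
$G{\left(w \right)} = - \frac{6 w}{37}$ ($G{\left(w \right)} = 6 \frac{w}{-37} = 6 w \left(- \frac{1}{37}\right) = 6 \left(- \frac{w}{37}\right) = - \frac{6 w}{37}$)
$\left(-2938 + d{\left(122,-7 - 7 \right)}\right) + G{\left(168 \right)} = \left(-2938 + \left(1 + \frac{2}{14884}\right)\right) - \frac{1008}{37} = \left(-2938 + \left(1 + 2 \cdot \frac{1}{14884}\right)\right) - \frac{1008}{37} = \left(-2938 + \left(1 + \frac{1}{7442}\right)\right) - \frac{1008}{37} = \left(-2938 + \frac{7443}{7442}\right) - \frac{1008}{37} = - \frac{21857153}{7442} - \frac{1008}{37} = - \frac{816216197}{275354}$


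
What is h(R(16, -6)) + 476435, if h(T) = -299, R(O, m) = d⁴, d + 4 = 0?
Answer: 476136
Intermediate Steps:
d = -4 (d = -4 + 0 = -4)
R(O, m) = 256 (R(O, m) = (-4)⁴ = 256)
h(R(16, -6)) + 476435 = -299 + 476435 = 476136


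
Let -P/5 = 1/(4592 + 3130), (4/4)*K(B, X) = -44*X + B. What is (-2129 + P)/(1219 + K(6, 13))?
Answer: -16440143/5042466 ≈ -3.2603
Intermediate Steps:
K(B, X) = B - 44*X (K(B, X) = -44*X + B = B - 44*X)
P = -5/7722 (P = -5/(4592 + 3130) = -5/7722 ≈ -0.00064750)
(-2129 + P)/(1219 + K(6, 13)) = (-2129 - 5/7722)/(1219 + (6 - 44*13)) = -16440143/(7722*(1219 + (6 - 572))) = -16440143/(7722*(1219 - 566)) = -16440143/7722/653 = -16440143/7722*1/653 = -16440143/5042466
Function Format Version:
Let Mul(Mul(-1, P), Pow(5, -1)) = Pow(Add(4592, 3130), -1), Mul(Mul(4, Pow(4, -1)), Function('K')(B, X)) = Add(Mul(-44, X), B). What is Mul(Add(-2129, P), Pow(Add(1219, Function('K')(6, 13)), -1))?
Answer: Rational(-16440143, 5042466) ≈ -3.2603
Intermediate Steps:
Function('K')(B, X) = Add(B, Mul(-44, X)) (Function('K')(B, X) = Add(Mul(-44, X), B) = Add(B, Mul(-44, X)))
P = Rational(-5, 7722) (P = Mul(-5, Pow(Add(4592, 3130), -1)) = Mul(-5, Pow(7722, -1)) = Mul(-5, Rational(1, 7722)) = Rational(-5, 7722) ≈ -0.00064750)
Mul(Add(-2129, P), Pow(Add(1219, Function('K')(6, 13)), -1)) = Mul(Add(-2129, Rational(-5, 7722)), Pow(Add(1219, Add(6, Mul(-44, 13))), -1)) = Mul(Rational(-16440143, 7722), Pow(Add(1219, Add(6, -572)), -1)) = Mul(Rational(-16440143, 7722), Pow(Add(1219, -566), -1)) = Mul(Rational(-16440143, 7722), Pow(653, -1)) = Mul(Rational(-16440143, 7722), Rational(1, 653)) = Rational(-16440143, 5042466)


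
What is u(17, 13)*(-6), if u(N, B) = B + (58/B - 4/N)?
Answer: -22842/221 ≈ -103.36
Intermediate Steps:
u(N, B) = B - 4/N + 58/B (u(N, B) = B + (-4/N + 58/B) = B - 4/N + 58/B)
u(17, 13)*(-6) = (13 - 4/17 + 58/13)*(-6) = (3807/221)*(-6) = -22842/221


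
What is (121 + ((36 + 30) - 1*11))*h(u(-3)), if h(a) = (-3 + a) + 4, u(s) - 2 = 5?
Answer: 1408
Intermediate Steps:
u(s) = 7 (u(s) = 2 + 5 = 7)
h(a) = 1 + a
(121 + ((36 + 30) - 1*11))*h(u(-3)) = (121 + ((36 + 30) - 1*11))*(1 + 7) = (121 + (66 - 11))*8 = (121 + 55)*8 = 176*8 = 1408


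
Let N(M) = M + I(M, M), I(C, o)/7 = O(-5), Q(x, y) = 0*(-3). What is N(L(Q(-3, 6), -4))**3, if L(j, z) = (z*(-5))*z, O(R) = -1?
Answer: -658503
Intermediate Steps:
Q(x, y) = 0
I(C, o) = -7 (I(C, o) = 7*(-1) = -7)
L(j, z) = -5*z**2 (L(j, z) = (-5*z)*z = -5*z**2)
N(M) = -7 + M (N(M) = M - 7 = -7 + M)
N(L(Q(-3, 6), -4))**3 = (-7 - 5*(-4)**2)**3 = (-7 - 5*16)**3 = (-7 - 80)**3 = (-87)**3 = -658503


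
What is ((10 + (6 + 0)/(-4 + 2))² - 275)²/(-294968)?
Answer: -12769/73742 ≈ -0.17316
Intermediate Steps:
((10 + (6 + 0)/(-4 + 2))² - 275)²/(-294968) = ((10 + 6/(-2))² - 275)²*(-1/294968) = ((10 + 6*(-½))² - 275)²*(-1/294968) = ((10 - 3)² - 275)²*(-1/294968) = (7² - 275)²*(-1/294968) = (49 - 275)²*(-1/294968) = (-226)²*(-1/294968) = 51076*(-1/294968) = -12769/73742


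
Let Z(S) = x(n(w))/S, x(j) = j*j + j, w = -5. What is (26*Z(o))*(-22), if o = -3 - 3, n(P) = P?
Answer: 5720/3 ≈ 1906.7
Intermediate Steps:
x(j) = j + j² (x(j) = j² + j = j + j²)
o = -6
Z(S) = 20/S (Z(S) = (-5*(1 - 5))/S = (-5*(-4))/S = 20/S)
(26*Z(o))*(-22) = (26*(20/(-6)))*(-22) = (26*(20*(-⅙)))*(-22) = (26*(-10/3))*(-22) = -260/3*(-22) = 5720/3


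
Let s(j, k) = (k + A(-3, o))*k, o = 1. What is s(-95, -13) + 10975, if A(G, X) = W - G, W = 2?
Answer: 11079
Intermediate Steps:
A(G, X) = 2 - G
s(j, k) = k*(5 + k) (s(j, k) = (k + (2 - 1*(-3)))*k = (k + (2 + 3))*k = (k + 5)*k = (5 + k)*k = k*(5 + k))
s(-95, -13) + 10975 = -13*(5 - 13) + 10975 = -13*(-8) + 10975 = 104 + 10975 = 11079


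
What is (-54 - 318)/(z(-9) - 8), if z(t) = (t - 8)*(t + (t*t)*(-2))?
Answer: -372/2899 ≈ -0.12832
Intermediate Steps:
z(t) = (-8 + t)*(t - 2*t**2) (z(t) = (-8 + t)*(t + t**2*(-2)) = (-8 + t)*(t - 2*t**2))
(-54 - 318)/(z(-9) - 8) = (-54 - 318)/(-9*(-8 - 2*(-9)**2 + 17*(-9)) - 8) = -372/(-9*(-8 - 2*81 - 153) - 8) = -372/(-9*(-8 - 162 - 153) - 8) = -372/(-9*(-323) - 8) = -372/(2907 - 8) = -372/2899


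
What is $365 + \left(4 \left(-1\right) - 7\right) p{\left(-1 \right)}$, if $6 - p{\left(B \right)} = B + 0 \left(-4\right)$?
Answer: $288$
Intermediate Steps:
$p{\left(B \right)} = 6 - B$ ($p{\left(B \right)} = 6 - \left(B + 0 \left(-4\right)\right) = 6 - \left(B + 0\right) = 6 - B$)
$365 + \left(4 \left(-1\right) - 7\right) p{\left(-1 \right)} = 365 + \left(4 \left(-1\right) - 7\right) \left(6 - -1\right) = 365 + \left(-4 - 7\right) \left(6 + 1\right) = 365 - 77 = 288$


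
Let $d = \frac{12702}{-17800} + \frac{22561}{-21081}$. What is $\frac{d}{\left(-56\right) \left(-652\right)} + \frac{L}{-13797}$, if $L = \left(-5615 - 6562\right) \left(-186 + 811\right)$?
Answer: $\frac{275851480002481837}{500080243958400} \approx 551.61$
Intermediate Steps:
$L = -7610625$ ($L = \left(-12177\right) 625 = -7610625$)
$d = - \frac{334678331}{187620900}$ ($d = 12702 \left(- \frac{1}{17800}\right) + 22561 \left(- \frac{1}{21081}\right) = - \frac{6351}{8900} - \frac{22561}{21081} = - \frac{334678331}{187620900} \approx -1.7838$)
$\frac{d}{\left(-56\right) \left(-652\right)} + \frac{L}{-13797} = - \frac{334678331}{187620900 \left(\left(-56\right) \left(-652\right)\right)} - \frac{7610625}{-13797} = - \frac{334678331}{187620900 \cdot 36512} - - \frac{281875}{511} = \left(- \frac{334678331}{187620900}\right) \frac{1}{36512} + \frac{281875}{511} = - \frac{334678331}{6850414300800} + \frac{281875}{511} = \frac{275851480002481837}{500080243958400}$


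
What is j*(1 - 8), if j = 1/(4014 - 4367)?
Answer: 7/353 ≈ 0.019830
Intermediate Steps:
j = -1/353 (j = 1/(-353) = -1/353 ≈ -0.0028329)
j*(1 - 8) = -(1 - 8)/353 = -1/353*(-7) = 7/353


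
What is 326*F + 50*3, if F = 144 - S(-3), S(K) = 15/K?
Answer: 48724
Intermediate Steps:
F = 149 (F = 144 - 15/(-3) = 144 - 15*(-1)/3 = 144 - 1*(-5) = 144 + 5 = 149)
326*F + 50*3 = 326*149 + 50*3 = 48574 + 150 = 48724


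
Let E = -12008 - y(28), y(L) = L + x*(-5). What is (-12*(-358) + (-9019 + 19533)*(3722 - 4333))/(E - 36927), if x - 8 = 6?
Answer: 6419758/48893 ≈ 131.30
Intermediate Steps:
x = 14 (x = 8 + 6 = 14)
y(L) = -70 + L (y(L) = L + 14*(-5) = L - 70 = -70 + L)
E = -11966 (E = -12008 - (-70 + 28) = -12008 - 1*(-42) = -12008 + 42 = -11966)
(-12*(-358) + (-9019 + 19533)*(3722 - 4333))/(E - 36927) = (-12*(-358) + (-9019 + 19533)*(3722 - 4333))/(-11966 - 36927) = (4296 + 10514*(-611))/(-48893) = (4296 - 6424054)*(-1/48893) = -6419758*(-1/48893) = 6419758/48893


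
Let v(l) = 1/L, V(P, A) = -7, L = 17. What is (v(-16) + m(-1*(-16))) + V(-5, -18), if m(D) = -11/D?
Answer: -2075/272 ≈ -7.6287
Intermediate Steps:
v(l) = 1/17
(v(-16) + m(-1*(-16))) + V(-5, -18) = (1/17 - 11/((-1*(-16)))) - 7 = (1/17 - 11/16) - 7 = -171/272 - 7 = -2075/272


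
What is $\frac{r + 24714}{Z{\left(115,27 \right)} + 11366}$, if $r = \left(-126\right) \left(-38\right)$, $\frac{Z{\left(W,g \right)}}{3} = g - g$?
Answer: $\frac{14751}{5683} \approx 2.5956$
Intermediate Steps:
$Z{\left(W,g \right)} = 0$ ($Z{\left(W,g \right)} = 3 \left(g - g\right) = 3 \cdot 0 = 0$)
$r = 4788$
$\frac{r + 24714}{Z{\left(115,27 \right)} + 11366} = \frac{4788 + 24714}{0 + 11366} = \frac{29502}{11366} = 29502 \cdot \frac{1}{11366} = \frac{14751}{5683}$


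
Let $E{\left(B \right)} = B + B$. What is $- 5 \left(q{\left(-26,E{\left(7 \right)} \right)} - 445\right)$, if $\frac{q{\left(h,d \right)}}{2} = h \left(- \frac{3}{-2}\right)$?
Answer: $2615$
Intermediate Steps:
$E{\left(B \right)} = 2 B$
$q{\left(h,d \right)} = 3 h$ ($q{\left(h,d \right)} = 2 h \left(- \frac{3}{-2}\right) = 2 h \left(\left(-3\right) \left(- \frac{1}{2}\right)\right) = 2 h \frac{3}{2} = 2 \frac{3 h}{2} = 3 h$)
$- 5 \left(q{\left(-26,E{\left(7 \right)} \right)} - 445\right) = - 5 \left(3 \left(-26\right) - 445\right) = - 5 \left(-78 - 445\right) = \left(-5\right) \left(-523\right) = 2615$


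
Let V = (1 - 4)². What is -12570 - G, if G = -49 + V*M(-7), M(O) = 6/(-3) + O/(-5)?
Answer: -62578/5 ≈ -12516.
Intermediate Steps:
V = 9 (V = (-3)² = 9)
M(O) = -2 - O/5 (M(O) = 6*(-⅓) + O*(-⅕) = -2 - O/5)
G = -272/5 (G = -49 + 9*(-2 - ⅕*(-7)) = -49 + 9*(-2 + 7/5) = -49 + 9*(-⅗) = -49 - 27/5 = -272/5 ≈ -54.400)
-12570 - G = -12570 - 1*(-272/5) = -12570 + 272/5 = -62578/5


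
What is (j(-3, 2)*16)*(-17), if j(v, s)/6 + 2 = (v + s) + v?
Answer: 9792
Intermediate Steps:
j(v, s) = -12 + 6*s + 12*v (j(v, s) = -12 + 6*((v + s) + v) = -12 + 6*((s + v) + v) = -12 + 6*(s + 2*v) = -12 + (6*s + 12*v) = -12 + 6*s + 12*v)
(j(-3, 2)*16)*(-17) = ((-12 + 6*2 + 12*(-3))*16)*(-17) = ((-12 + 12 - 36)*16)*(-17) = -36*16*(-17) = -576*(-17) = 9792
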